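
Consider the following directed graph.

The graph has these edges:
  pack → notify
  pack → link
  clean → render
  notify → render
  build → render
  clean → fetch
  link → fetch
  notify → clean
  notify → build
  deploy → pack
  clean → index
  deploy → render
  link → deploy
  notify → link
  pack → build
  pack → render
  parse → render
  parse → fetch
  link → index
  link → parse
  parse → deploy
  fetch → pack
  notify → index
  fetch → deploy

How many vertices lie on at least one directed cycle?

7

A vertex is on a directed cycle iff it belongs to a strongly connected component of size ≥ 2 (or has a self-loop).
The vertices on cycles are {link, pack, clean, fetch, parse, deploy, notify} — 7 in total.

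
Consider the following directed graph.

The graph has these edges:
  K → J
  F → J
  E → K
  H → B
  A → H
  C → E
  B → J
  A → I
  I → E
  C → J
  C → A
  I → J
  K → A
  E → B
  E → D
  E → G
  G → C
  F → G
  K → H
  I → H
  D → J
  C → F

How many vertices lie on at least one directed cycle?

7

A vertex is on a directed cycle iff it belongs to a strongly connected component of size ≥ 2 (or has a self-loop).
The vertices on cycles are {A, C, E, F, G, I, K} — 7 in total.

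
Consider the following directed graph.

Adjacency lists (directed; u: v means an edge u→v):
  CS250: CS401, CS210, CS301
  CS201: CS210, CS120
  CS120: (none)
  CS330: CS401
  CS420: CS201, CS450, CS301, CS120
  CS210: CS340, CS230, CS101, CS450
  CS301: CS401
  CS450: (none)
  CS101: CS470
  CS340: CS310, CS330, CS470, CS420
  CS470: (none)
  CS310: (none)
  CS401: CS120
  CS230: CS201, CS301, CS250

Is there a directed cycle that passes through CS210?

Yes

CS210 is on a cycle iff CS210 can reach itself via ≥1 edge.
CS210 → CS230 → CS201 → CS210 — yes.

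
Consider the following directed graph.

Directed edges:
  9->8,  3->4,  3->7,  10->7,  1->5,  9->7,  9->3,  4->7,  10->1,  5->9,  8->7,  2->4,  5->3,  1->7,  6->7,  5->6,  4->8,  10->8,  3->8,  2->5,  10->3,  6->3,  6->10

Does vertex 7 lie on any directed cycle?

7 lies on a cycle iff there is a path from 7 back to itself.
Exploring from 7, it never reaches itself; equivalently, its strongly connected component is a singleton.

No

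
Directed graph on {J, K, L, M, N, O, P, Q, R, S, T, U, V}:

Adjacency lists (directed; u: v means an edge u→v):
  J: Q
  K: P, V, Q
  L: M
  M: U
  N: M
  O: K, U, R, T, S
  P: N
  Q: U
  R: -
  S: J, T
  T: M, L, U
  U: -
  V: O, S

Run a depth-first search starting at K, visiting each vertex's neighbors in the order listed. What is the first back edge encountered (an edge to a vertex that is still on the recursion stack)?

DFS from K (visiting each vertex's neighbors in the order listed); mark gray on enter, black on exit:
K gray
  P gray
    N gray
      M gray
        U gray
        U black
      M black
    N black
  P black
  V gray
    O gray
      O→K: K is gray → back edge
First back edge: O → K.

O→K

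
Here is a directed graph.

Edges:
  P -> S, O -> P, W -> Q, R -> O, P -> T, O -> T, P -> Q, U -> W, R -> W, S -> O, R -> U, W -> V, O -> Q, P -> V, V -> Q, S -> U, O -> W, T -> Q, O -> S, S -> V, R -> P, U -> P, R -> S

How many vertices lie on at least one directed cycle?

4

A vertex is on a directed cycle iff it belongs to a strongly connected component of size ≥ 2 (or has a self-loop).
The vertices on cycles are {O, P, S, U} — 4 in total.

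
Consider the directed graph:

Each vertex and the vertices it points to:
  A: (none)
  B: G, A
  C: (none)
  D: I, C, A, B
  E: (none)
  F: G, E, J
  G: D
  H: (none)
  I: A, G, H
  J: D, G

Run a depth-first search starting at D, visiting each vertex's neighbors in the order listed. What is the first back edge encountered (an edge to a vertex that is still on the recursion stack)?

DFS from D (visiting each vertex's neighbors in the order listed); mark gray on enter, black on exit:
D gray
  I gray
    A gray
    A black
    G gray
      G→D: D is gray → back edge
First back edge: G → D.

G→D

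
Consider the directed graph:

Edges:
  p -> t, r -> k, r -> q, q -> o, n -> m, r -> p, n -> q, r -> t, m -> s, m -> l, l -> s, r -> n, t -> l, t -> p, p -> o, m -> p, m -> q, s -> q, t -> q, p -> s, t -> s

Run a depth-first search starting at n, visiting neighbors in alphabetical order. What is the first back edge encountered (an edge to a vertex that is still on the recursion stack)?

t->p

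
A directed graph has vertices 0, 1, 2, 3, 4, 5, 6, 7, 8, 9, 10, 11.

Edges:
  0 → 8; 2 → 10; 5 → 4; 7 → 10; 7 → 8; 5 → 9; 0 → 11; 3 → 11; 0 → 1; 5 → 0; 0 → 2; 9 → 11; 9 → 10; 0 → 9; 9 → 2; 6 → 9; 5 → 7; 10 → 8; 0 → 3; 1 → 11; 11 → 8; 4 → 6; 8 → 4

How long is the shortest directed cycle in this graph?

5

For each vertex v, BFS finds the shortest path from v back to v.
The shortest such closed walk is 4 → 6 → 9 → 10 → 8 → 4, length 5.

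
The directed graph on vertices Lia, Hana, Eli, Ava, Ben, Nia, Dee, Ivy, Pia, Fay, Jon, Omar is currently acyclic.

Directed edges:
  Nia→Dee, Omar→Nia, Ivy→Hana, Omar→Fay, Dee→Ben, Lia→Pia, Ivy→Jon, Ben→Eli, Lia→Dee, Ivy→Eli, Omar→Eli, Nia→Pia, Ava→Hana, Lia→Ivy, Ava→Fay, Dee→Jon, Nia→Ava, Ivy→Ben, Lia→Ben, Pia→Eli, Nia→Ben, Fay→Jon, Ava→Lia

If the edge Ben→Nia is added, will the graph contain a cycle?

Yes

Adding Ben→Nia creates a cycle iff Nia can already reach Ben.
Path from Nia: Nia → Ben.
So Nia → … → Ben → Nia is a cycle.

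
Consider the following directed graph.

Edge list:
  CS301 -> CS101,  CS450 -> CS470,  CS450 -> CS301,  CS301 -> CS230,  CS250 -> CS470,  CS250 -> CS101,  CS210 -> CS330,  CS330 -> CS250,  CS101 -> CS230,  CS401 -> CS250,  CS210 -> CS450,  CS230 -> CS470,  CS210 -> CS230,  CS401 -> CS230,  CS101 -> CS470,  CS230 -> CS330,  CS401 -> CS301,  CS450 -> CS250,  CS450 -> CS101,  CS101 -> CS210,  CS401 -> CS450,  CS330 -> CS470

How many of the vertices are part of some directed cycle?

A vertex is on a directed cycle iff it belongs to a strongly connected component of size ≥ 2 (or has a self-loop).
The vertices on cycles are {CS101, CS210, CS230, CS250, CS301, CS330, CS450} — 7 in total.

7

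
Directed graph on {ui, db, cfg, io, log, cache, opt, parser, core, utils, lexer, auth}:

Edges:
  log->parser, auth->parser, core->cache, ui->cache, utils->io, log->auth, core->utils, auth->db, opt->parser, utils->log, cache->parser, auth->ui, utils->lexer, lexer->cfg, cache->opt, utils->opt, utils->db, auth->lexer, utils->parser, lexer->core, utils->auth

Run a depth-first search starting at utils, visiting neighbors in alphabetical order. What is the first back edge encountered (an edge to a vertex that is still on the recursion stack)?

core->utils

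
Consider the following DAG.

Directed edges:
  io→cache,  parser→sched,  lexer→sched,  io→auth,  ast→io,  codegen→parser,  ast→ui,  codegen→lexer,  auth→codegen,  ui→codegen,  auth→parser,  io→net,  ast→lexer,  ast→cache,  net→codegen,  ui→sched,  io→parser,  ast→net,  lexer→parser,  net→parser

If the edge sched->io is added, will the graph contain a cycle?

Yes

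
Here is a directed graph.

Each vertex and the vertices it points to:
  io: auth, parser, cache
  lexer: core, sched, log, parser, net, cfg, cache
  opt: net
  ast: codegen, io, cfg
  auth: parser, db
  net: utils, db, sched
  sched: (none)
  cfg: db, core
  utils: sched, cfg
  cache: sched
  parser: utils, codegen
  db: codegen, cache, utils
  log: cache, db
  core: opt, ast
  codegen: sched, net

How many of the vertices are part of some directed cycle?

11

A vertex is on a directed cycle iff it belongs to a strongly connected component of size ≥ 2 (or has a self-loop).
The vertices on cycles are {db, io, ast, cfg, net, opt, auth, core, utils, parser, codegen} — 11 in total.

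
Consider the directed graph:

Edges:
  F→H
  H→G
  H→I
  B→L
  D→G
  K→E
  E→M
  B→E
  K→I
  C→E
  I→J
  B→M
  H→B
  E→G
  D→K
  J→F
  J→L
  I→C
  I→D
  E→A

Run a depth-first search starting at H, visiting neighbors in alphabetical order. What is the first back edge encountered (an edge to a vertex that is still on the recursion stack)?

K→I

DFS from H (visiting neighbors in alphabetical order); mark gray on enter, black on exit:
H gray
  B gray
    E gray
      A gray
      A black
      G gray
      G black
      M gray
      M black
    E black
    L gray
    L black
    B→M: M black — skip
  B black
  H→G: G black — skip
  I gray
    C gray
      C→E: E black — skip
    C black
    D gray
      D→G: G black — skip
      K gray
        K→E: E black — skip
        K→I: I is gray → back edge
First back edge: K → I.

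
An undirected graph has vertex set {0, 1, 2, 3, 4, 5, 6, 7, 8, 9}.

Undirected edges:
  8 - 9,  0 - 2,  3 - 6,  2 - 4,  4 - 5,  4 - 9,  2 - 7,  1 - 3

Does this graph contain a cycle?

No

DFS, tracking each vertex's parent; an edge to a visited non-parent vertex closes a cycle.
Start from 6:
visit 6 (parent –)
  visit 3 (parent 6)
    visit 1 (parent 3)
      1–3: parent, skip
    3–6: parent, skip
visit 0 (parent –)
  visit 2 (parent 0)
    visit 7 (parent 2)
      7–2: parent, skip
    2–0: parent, skip
    visit 4 (parent 2)
      visit 9 (parent 4)
        9–4: parent, skip
        visit 8 (parent 9)
          8–9: parent, skip
      4–2: parent, skip
      visit 5 (parent 4)
        5–4: parent, skip
No non-parent visited neighbor found — the graph is a forest.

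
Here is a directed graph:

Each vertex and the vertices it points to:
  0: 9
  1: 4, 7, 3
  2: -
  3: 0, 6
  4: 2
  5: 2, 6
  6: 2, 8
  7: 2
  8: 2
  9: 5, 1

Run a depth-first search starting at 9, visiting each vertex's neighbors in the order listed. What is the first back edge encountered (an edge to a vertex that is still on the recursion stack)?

DFS from 9 (visiting each vertex's neighbors in the order listed); mark gray on enter, black on exit:
9 gray
  5 gray
    2 gray
    2 black
    6 gray
      6→2: 2 black — skip
      8 gray
        8→2: 2 black — skip
      8 black
    6 black
  5 black
  1 gray
    4 gray
      4→2: 2 black — skip
    4 black
    7 gray
      7→2: 2 black — skip
    7 black
    3 gray
      0 gray
        0→9: 9 is gray → back edge
First back edge: 0 → 9.

0->9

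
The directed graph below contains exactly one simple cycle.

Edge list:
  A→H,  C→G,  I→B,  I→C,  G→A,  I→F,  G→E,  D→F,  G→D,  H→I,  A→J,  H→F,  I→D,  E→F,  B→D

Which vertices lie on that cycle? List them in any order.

A, C, G, H, I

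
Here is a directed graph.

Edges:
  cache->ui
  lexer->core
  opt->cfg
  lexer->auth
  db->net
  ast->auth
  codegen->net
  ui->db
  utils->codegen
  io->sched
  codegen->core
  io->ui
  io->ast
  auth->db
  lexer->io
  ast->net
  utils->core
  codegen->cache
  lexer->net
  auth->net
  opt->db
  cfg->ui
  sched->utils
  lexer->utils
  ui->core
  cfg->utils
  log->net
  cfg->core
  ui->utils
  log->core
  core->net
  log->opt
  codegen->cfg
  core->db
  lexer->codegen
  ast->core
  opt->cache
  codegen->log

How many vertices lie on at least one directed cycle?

7

A vertex is on a directed cycle iff it belongs to a strongly connected component of size ≥ 2 (or has a self-loop).
The vertices on cycles are {ui, cfg, log, opt, cache, utils, codegen} — 7 in total.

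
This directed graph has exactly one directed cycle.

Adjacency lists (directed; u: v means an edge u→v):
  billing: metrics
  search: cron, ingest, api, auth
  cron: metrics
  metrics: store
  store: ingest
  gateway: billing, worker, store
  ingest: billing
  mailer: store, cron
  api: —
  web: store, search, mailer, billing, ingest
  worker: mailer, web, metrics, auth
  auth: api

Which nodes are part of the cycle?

store, ingest, billing, metrics

DFS with gray/black marking from ingest:
ingest gray
  billing gray
    metrics gray
      store gray
        store→ingest: ingest is gray → back edge
Back edge closes the cycle ingest → billing → metrics → store → ingest; its vertices are {store, ingest, billing, metrics}.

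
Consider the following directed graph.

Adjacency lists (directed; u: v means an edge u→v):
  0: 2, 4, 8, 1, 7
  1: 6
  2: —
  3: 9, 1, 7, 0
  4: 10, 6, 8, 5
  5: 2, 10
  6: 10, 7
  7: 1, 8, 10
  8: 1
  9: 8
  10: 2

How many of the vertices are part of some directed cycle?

4

A vertex is on a directed cycle iff it belongs to a strongly connected component of size ≥ 2 (or has a self-loop).
The vertices on cycles are {1, 6, 7, 8} — 4 in total.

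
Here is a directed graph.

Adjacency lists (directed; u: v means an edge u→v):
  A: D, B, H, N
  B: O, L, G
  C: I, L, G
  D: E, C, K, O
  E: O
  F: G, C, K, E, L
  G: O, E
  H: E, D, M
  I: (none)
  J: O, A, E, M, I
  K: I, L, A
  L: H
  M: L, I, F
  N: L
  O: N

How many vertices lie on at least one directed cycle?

A vertex is on a directed cycle iff it belongs to a strongly connected component of size ≥ 2 (or has a self-loop).
The vertices on cycles are {A, B, C, D, E, F, G, H, K, L, M, N, O} — 13 in total.

13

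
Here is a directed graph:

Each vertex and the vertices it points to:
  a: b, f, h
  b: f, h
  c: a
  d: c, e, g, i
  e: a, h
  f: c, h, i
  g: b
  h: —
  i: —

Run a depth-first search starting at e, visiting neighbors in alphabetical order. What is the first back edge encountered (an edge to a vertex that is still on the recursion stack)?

c->a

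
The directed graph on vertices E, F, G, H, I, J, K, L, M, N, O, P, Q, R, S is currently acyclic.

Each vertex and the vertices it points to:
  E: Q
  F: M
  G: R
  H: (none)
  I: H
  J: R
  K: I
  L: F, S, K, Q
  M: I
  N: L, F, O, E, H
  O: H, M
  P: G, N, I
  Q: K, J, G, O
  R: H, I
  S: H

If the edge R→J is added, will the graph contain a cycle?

Yes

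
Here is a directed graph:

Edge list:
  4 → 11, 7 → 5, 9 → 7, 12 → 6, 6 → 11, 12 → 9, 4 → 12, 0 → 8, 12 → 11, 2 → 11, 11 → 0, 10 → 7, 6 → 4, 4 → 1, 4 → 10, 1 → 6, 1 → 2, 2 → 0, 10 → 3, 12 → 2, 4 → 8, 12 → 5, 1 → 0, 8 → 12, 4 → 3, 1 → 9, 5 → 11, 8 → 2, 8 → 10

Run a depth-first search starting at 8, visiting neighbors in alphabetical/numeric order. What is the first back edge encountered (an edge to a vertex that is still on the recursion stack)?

0→8

DFS from 8 (visiting neighbors in alphabetical/numeric order); mark gray on enter, black on exit:
8 gray
  2 gray
    0 gray
      0→8: 8 is gray → back edge
First back edge: 0 → 8.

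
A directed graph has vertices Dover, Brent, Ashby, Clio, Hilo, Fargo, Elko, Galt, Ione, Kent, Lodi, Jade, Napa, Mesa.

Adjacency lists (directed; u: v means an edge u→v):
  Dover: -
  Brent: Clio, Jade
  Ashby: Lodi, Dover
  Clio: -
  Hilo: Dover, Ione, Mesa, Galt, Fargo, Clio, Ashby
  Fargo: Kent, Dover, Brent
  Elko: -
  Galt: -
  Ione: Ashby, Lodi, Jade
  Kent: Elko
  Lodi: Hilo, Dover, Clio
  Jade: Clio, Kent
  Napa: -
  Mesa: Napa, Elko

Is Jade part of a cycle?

No

Jade lies on a cycle iff there is a path from Jade back to itself.
Exploring from Jade, it never reaches itself; equivalently, its strongly connected component is a singleton.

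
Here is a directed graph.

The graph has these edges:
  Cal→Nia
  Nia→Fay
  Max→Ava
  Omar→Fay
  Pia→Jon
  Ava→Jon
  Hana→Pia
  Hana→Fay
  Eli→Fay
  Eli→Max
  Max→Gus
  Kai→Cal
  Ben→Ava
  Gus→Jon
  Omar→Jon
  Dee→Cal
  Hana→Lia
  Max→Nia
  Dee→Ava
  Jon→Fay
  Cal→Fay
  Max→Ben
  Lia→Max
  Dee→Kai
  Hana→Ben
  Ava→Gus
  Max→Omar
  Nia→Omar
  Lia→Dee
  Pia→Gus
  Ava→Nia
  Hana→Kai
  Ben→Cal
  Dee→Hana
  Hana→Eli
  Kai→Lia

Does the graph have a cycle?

DFS with white/gray/black marking, starting from Dee:
Dee gray
  Kai gray
    Lia gray
      Lia→Dee: Dee is gray → back edge
Back edge found, so a cycle exists: Dee → Kai → Lia → Dee.

Yes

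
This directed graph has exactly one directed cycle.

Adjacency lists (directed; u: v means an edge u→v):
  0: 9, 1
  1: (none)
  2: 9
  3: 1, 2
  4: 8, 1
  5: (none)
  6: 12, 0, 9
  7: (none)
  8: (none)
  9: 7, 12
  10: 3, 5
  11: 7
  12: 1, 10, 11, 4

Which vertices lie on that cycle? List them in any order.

DFS with gray/black marking from 12:
12 gray
  1 gray
  1 black
  10 gray
    3 gray
      3→1: 1 black — skip
      2 gray
        9 gray
          7 gray
          7 black
          9→12: 12 is gray → back edge
Back edge closes the cycle 12 → 10 → 3 → 2 → 9 → 12; its vertices are {2, 3, 9, 10, 12}.

2, 3, 9, 10, 12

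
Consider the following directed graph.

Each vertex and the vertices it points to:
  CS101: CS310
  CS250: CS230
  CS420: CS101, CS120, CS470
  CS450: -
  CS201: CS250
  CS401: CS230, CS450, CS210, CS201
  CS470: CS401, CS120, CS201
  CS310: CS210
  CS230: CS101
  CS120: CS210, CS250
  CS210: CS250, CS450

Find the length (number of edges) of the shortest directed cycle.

5

For each vertex v, BFS finds the shortest path from v back to v.
The shortest such closed walk is CS101 → CS310 → CS210 → CS250 → CS230 → CS101, length 5.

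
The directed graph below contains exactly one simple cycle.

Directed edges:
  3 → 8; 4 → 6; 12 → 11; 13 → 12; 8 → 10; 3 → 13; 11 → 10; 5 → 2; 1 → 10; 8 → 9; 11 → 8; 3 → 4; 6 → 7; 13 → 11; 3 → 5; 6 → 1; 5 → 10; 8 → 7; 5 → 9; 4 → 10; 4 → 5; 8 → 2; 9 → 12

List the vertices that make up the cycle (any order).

DFS with gray/black marking from 8:
8 gray
  9 gray
    12 gray
      11 gray
        10 gray
        10 black
        11→8: 8 is gray → back edge
Back edge closes the cycle 8 → 9 → 12 → 11 → 8; its vertices are {8, 9, 11, 12}.

8, 9, 11, 12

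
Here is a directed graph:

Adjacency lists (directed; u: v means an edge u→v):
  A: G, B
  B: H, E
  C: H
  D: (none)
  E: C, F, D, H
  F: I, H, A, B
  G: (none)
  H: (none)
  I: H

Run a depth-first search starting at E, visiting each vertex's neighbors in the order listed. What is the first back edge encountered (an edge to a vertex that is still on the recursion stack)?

B->E

DFS from E (visiting each vertex's neighbors in the order listed); mark gray on enter, black on exit:
E gray
  C gray
    H gray
    H black
  C black
  F gray
    I gray
      I→H: H black — skip
    I black
    F→H: H black — skip
    A gray
      G gray
      G black
      B gray
        B→H: H black — skip
        B→E: E is gray → back edge
First back edge: B → E.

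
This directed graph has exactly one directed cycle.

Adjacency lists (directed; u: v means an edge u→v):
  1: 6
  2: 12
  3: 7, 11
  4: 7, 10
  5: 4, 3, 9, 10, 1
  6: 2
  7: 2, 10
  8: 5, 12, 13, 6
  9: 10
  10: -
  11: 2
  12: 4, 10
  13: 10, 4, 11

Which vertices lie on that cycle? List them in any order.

2, 4, 7, 12

DFS with gray/black marking from 12:
12 gray
  4 gray
    7 gray
      2 gray
        2→12: 12 is gray → back edge
Back edge closes the cycle 12 → 4 → 7 → 2 → 12; its vertices are {2, 4, 7, 12}.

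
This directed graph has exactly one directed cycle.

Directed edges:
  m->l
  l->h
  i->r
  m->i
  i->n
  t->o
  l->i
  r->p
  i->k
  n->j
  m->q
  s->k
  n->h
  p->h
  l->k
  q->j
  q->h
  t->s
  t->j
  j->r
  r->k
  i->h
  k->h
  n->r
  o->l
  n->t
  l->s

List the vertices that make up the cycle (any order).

DFS with gray/black marking from i:
i gray
  h gray
  h black
  k gray
    k→h: h black — skip
  k black
  n gray
    t gray
      s gray
        s→k: k black — skip
      s black
      j gray
        r gray
          r→k: k black — skip
          p gray
            p→h: h black — skip
          p black
        r black
      j black
      o gray
        l gray
          l→k: k black — skip
          l→i: i is gray → back edge
Back edge closes the cycle i → n → t → o → l → i; its vertices are {i, l, n, o, t}.

i, l, n, o, t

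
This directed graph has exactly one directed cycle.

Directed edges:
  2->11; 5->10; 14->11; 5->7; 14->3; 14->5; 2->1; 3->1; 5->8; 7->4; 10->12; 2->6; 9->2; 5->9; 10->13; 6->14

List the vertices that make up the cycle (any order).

2, 5, 6, 9, 14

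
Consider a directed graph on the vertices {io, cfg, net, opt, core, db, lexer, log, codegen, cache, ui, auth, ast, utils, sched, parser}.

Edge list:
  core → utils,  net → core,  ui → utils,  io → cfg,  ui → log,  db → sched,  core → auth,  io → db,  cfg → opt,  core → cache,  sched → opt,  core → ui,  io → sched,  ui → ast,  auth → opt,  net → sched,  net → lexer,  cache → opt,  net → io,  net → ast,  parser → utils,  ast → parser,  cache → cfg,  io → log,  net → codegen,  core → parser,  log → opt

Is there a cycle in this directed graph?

No

DFS with white/gray/black marking, starting from ui:
ui gray
  log gray
    opt gray
    opt black
  log black
  ast gray
    parser gray
      utils gray
      utils black
    parser black
  ast black
  ui→utils: utils black — skip
ui black
io gray
  io→log: log black — skip
  sched gray
    sched→opt: opt black — skip
  sched black
  db gray
    db→sched: sched black — skip
  db black
  cfg gray
    cfg→opt: opt black — skip
  cfg black
io black
net gray
  codegen gray
  codegen black
  lexer gray
  lexer black
  core gray
    core→parser: parser black — skip
    cache gray
      cache→opt: opt black — skip
      cache→cfg: cfg black — skip
    cache black
    auth gray
      auth→opt: opt black — skip
    auth black
    core→utils: utils black — skip
    core→ui: ui black — skip
  core black
  net→ast: ast black — skip
  net→sched: sched black — skip
  net→io: io black — skip
net black
Every edge goes to a white or black vertex — no back edge, so the graph is acyclic.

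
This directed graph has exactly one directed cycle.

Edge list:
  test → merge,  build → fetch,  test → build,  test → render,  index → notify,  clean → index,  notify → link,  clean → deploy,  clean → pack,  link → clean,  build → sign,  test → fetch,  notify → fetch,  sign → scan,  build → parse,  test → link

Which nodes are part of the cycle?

link, clean, index, notify

DFS with gray/black marking from link:
link gray
  clean gray
    index gray
      notify gray
        notify→link: link is gray → back edge
Back edge closes the cycle link → clean → index → notify → link; its vertices are {link, clean, index, notify}.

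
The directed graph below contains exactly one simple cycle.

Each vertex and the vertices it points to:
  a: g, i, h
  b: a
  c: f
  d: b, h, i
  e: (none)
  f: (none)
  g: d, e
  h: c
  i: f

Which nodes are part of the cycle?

DFS with gray/black marking from a:
a gray
  g gray
    d gray
      b gray
        b→a: a is gray → back edge
Back edge closes the cycle a → g → d → b → a; its vertices are {a, b, d, g}.

a, b, d, g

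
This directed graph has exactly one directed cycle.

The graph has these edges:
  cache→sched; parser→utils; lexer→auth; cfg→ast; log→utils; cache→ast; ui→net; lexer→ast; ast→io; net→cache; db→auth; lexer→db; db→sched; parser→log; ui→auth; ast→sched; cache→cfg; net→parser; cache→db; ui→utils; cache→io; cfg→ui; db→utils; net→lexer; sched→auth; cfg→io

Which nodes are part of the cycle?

ui, cfg, net, cache

DFS with gray/black marking from net:
net gray
  parser gray
    utils gray
    utils black
    log gray
      log→utils: utils black — skip
    log black
  parser black
  cache gray
    db gray
      sched gray
        auth gray
        auth black
      sched black
      db→utils: utils black — skip
      db→auth: auth black — skip
    db black
    cache→sched: sched black — skip
    ast gray
      io gray
      io black
      ast→sched: sched black — skip
    ast black
    cache→io: io black — skip
    cfg gray
      ui gray
        ui→net: net is gray → back edge
Back edge closes the cycle net → cache → cfg → ui → net; its vertices are {ui, cfg, net, cache}.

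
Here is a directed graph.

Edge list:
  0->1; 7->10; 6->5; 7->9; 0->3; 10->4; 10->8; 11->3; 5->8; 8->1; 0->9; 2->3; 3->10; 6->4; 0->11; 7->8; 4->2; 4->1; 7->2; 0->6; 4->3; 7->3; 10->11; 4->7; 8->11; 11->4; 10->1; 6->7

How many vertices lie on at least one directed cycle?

A vertex is on a directed cycle iff it belongs to a strongly connected component of size ≥ 2 (or has a self-loop).
The vertices on cycles are {2, 3, 4, 7, 8, 10, 11} — 7 in total.

7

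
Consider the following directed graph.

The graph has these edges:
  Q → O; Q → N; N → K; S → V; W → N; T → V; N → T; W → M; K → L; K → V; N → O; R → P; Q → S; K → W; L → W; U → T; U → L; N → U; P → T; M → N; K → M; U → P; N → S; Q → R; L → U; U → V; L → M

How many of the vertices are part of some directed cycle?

A vertex is on a directed cycle iff it belongs to a strongly connected component of size ≥ 2 (or has a self-loop).
The vertices on cycles are {K, L, M, N, U, W} — 6 in total.

6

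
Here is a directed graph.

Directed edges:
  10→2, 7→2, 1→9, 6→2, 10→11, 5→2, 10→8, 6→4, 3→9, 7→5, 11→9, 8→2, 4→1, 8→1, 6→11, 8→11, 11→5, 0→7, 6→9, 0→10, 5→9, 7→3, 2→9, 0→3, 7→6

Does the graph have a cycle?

No

DFS with white/gray/black marking, starting from 11:
11 gray
  9 gray
  9 black
  5 gray
    5→9: 9 black — skip
    2 gray
      2→9: 9 black — skip
    2 black
  5 black
11 black
0 gray
  7 gray
    7→5: 5 black — skip
    7→2: 2 black — skip
    3 gray
      3→9: 9 black — skip
    3 black
    6 gray
      6→11: 11 black — skip
      6→9: 9 black — skip
      6→2: 2 black — skip
      4 gray
        1 gray
          1→9: 9 black — skip
        1 black
      4 black
    6 black
  7 black
  10 gray
    10→11: 11 black — skip
    8 gray
      8→2: 2 black — skip
      8→1: 1 black — skip
      8→11: 11 black — skip
    8 black
    10→2: 2 black — skip
  10 black
  0→3: 3 black — skip
0 black
Every edge goes to a white or black vertex — no back edge, so the graph is acyclic.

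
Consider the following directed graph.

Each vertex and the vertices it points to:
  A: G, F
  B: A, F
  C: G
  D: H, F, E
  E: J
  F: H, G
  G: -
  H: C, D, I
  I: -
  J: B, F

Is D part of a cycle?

D is on a cycle iff D can reach itself via ≥1 edge.
D → H → D — yes.

Yes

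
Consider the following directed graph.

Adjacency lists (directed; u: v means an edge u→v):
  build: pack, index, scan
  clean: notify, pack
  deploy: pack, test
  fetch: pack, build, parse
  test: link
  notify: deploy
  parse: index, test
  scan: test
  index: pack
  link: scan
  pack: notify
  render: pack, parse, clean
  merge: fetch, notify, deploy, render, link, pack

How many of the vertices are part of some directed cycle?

6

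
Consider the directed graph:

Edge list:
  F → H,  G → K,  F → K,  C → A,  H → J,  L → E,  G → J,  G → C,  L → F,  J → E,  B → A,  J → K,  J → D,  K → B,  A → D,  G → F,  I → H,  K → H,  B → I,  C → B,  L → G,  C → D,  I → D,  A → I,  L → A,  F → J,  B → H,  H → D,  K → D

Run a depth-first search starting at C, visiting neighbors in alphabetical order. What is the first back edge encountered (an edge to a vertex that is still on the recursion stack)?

B→A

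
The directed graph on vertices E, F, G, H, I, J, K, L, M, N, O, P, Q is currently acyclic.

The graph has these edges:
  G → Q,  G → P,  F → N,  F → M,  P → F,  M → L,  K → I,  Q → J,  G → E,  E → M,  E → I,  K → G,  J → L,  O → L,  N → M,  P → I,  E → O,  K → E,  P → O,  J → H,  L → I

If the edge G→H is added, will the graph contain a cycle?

Adding G→H creates a cycle iff H can already reach G.
Explore from H: no path reaches G. The graph stays acyclic.

No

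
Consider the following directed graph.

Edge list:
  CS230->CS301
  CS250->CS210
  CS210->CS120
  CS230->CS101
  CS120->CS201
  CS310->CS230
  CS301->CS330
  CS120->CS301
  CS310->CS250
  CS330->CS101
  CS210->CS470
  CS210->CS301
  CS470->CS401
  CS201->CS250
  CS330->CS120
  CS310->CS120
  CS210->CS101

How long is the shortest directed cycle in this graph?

3

For each vertex v, BFS finds the shortest path from v back to v.
The shortest such closed walk is CS120 → CS301 → CS330 → CS120, length 3.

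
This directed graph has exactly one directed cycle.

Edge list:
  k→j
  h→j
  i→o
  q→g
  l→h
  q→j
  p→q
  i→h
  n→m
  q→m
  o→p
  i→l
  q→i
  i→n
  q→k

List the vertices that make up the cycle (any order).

i, o, p, q

DFS with gray/black marking from q:
q gray
  m gray
  m black
  k gray
    j gray
    j black
  k black
  g gray
  g black
  q→j: j black — skip
  i gray
    o gray
      p gray
        p→q: q is gray → back edge
Back edge closes the cycle q → i → o → p → q; its vertices are {i, o, p, q}.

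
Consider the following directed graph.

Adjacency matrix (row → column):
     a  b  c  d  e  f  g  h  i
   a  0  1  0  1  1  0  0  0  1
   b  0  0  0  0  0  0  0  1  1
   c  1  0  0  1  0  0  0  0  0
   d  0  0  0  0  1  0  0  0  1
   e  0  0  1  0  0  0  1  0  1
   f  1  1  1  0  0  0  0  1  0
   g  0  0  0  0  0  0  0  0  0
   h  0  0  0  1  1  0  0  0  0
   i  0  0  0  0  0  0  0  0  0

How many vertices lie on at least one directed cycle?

A vertex is on a directed cycle iff it belongs to a strongly connected component of size ≥ 2 (or has a self-loop).
The vertices on cycles are {a, b, c, d, e, h} — 6 in total.

6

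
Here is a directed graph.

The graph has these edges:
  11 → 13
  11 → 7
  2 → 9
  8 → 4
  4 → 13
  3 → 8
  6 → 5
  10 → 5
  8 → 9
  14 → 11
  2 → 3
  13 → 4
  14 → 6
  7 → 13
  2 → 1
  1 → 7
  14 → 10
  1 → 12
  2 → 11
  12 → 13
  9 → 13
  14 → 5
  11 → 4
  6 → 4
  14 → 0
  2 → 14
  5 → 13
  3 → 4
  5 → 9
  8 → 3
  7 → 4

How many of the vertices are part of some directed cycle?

A vertex is on a directed cycle iff it belongs to a strongly connected component of size ≥ 2 (or has a self-loop).
The vertices on cycles are {3, 4, 8, 13} — 4 in total.

4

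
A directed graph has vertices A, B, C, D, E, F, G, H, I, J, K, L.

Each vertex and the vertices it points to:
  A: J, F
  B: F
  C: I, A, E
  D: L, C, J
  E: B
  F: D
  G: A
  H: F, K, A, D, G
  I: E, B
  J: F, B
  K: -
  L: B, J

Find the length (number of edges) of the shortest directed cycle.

For each vertex v, BFS finds the shortest path from v back to v.
The shortest such closed walk is F → D → J → F, length 3.

3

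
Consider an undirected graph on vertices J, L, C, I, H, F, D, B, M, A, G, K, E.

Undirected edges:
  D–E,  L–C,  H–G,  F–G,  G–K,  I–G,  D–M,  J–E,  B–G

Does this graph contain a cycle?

DFS, tracking each vertex's parent; an edge to a visited non-parent vertex closes a cycle.
Start from L:
visit L (parent –)
  visit C (parent L)
    C–L: parent, skip
visit J (parent –)
  visit E (parent J)
    visit D (parent E)
      D–E: parent, skip
      visit M (parent D)
        M–D: parent, skip
    E–J: parent, skip
visit I (parent –)
  visit G (parent I)
    visit K (parent G)
      K–G: parent, skip
    visit H (parent G)
      H–G: parent, skip
    G–I: parent, skip
    visit B (parent G)
      B–G: parent, skip
    visit F (parent G)
      F–G: parent, skip
visit A (parent –)
No non-parent visited neighbor found — the graph is a forest.

No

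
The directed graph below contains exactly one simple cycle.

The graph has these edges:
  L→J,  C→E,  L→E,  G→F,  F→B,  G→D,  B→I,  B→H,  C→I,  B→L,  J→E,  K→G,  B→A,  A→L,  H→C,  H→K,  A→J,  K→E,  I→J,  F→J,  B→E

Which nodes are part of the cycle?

B, F, G, H, K

DFS with gray/black marking from K:
K gray
  G gray
    D gray
    D black
    F gray
      J gray
        E gray
        E black
      J black
      B gray
        B→E: E black — skip
        L gray
          L→J: J black — skip
          L→E: E black — skip
        L black
        A gray
          A→J: J black — skip
          A→L: L black — skip
        A black
        H gray
          C gray
            C→E: E black — skip
            I gray
              I→J: J black — skip
            I black
          C black
          H→K: K is gray → back edge
Back edge closes the cycle K → G → F → B → H → K; its vertices are {B, F, G, H, K}.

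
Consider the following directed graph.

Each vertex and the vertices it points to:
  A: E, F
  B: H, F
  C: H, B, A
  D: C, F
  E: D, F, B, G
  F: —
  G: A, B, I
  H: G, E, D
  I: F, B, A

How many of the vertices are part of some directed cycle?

A vertex is on a directed cycle iff it belongs to a strongly connected component of size ≥ 2 (or has a self-loop).
The vertices on cycles are {A, B, C, D, E, G, H, I} — 8 in total.

8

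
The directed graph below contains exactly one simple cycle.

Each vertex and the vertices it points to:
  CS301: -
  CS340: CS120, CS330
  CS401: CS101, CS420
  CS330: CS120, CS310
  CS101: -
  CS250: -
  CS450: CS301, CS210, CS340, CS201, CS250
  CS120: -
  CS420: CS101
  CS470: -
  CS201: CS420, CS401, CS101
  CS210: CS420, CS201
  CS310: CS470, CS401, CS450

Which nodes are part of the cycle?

CS310, CS330, CS340, CS450

DFS with gray/black marking from CS450:
CS450 gray
  CS301 gray
  CS301 black
  CS210 gray
    CS420 gray
      CS101 gray
      CS101 black
    CS420 black
    CS201 gray
      CS201→CS420: CS420 black — skip
      CS401 gray
        CS401→CS101: CS101 black — skip
        CS401→CS420: CS420 black — skip
      CS401 black
      CS201→CS101: CS101 black — skip
    CS201 black
  CS210 black
  CS340 gray
    CS120 gray
    CS120 black
    CS330 gray
      CS330→CS120: CS120 black — skip
      CS310 gray
        CS470 gray
        CS470 black
        CS310→CS401: CS401 black — skip
        CS310→CS450: CS450 is gray → back edge
Back edge closes the cycle CS450 → CS340 → CS330 → CS310 → CS450; its vertices are {CS310, CS330, CS340, CS450}.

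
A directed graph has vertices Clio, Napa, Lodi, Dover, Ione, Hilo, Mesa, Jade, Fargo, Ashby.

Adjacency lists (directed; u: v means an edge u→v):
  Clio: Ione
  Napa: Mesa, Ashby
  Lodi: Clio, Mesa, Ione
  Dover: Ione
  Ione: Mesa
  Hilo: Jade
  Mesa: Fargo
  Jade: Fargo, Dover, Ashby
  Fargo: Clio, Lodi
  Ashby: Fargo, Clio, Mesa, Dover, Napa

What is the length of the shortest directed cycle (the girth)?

2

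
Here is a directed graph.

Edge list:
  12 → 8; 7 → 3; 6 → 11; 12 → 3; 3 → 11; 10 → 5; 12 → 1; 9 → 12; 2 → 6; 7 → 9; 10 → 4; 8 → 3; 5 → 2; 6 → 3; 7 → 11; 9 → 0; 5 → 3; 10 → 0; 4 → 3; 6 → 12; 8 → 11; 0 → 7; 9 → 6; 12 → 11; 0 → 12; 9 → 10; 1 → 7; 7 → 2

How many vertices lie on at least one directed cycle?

9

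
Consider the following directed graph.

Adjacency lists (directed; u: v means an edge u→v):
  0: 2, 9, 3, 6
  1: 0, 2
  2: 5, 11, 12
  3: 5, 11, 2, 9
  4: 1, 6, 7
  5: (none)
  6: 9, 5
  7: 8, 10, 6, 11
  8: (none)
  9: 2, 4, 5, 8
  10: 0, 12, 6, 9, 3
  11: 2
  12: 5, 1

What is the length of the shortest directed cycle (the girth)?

For each vertex v, BFS finds the shortest path from v back to v.
The shortest such closed walk is 11 → 2 → 11, length 2.

2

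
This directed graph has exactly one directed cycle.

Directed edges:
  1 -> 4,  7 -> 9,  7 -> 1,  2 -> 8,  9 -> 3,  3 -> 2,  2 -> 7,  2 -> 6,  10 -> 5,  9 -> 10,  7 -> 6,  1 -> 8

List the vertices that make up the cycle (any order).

2, 3, 7, 9

DFS with gray/black marking from 2:
2 gray
  8 gray
  8 black
  6 gray
  6 black
  7 gray
    1 gray
      4 gray
      4 black
      1→8: 8 black — skip
    1 black
    7→6: 6 black — skip
    9 gray
      3 gray
        3→2: 2 is gray → back edge
Back edge closes the cycle 2 → 7 → 9 → 3 → 2; its vertices are {2, 3, 7, 9}.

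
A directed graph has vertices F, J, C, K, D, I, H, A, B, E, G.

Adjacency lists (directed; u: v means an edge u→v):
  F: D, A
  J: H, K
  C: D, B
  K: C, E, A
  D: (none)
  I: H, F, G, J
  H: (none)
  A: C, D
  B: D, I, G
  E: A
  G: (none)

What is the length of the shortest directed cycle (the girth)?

For each vertex v, BFS finds the shortest path from v back to v.
The shortest such closed walk is B → I → J → K → C → B, length 5.

5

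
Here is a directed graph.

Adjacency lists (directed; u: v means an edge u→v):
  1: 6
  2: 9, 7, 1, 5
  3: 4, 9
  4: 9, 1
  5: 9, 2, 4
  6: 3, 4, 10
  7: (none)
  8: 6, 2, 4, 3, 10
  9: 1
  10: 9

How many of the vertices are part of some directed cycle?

8

A vertex is on a directed cycle iff it belongs to a strongly connected component of size ≥ 2 (or has a self-loop).
The vertices on cycles are {1, 2, 3, 4, 5, 6, 9, 10} — 8 in total.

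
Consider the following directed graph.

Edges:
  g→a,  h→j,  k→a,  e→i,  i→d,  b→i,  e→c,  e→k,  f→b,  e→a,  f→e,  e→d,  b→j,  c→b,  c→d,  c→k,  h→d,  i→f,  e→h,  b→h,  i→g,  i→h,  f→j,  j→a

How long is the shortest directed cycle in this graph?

For each vertex v, BFS finds the shortest path from v back to v.
The shortest such closed walk is b → i → f → b, length 3.

3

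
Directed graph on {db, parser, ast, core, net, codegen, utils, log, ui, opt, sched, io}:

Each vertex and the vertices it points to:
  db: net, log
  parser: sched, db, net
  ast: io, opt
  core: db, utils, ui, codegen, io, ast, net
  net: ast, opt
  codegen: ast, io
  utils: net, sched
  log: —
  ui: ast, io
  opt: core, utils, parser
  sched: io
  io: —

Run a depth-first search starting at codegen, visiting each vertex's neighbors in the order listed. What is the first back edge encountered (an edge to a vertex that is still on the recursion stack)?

DFS from codegen (visiting each vertex's neighbors in the order listed); mark gray on enter, black on exit:
codegen gray
  ast gray
    io gray
    io black
    opt gray
      core gray
        db gray
          net gray
            net→ast: ast is gray → back edge
First back edge: net → ast.

net→ast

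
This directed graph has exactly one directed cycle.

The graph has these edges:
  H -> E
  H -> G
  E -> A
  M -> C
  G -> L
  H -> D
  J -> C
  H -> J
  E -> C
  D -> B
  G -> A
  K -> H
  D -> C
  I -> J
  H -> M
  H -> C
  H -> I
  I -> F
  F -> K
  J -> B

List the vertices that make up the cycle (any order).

F, H, I, K

DFS with gray/black marking from H:
H gray
  G gray
    A gray
    A black
    L gray
    L black
  G black
  J gray
    B gray
    B black
    C gray
    C black
  J black
  I gray
    I→J: J black — skip
    F gray
      K gray
        K→H: H is gray → back edge
Back edge closes the cycle H → I → F → K → H; its vertices are {F, H, I, K}.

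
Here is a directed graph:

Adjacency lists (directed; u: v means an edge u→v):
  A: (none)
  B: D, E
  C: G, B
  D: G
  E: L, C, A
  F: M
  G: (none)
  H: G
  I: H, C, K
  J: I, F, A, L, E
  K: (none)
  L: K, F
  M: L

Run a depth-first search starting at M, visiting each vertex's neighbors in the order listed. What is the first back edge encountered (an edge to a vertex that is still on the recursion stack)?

F->M

DFS from M (visiting each vertex's neighbors in the order listed); mark gray on enter, black on exit:
M gray
  L gray
    K gray
    K black
    F gray
      F→M: M is gray → back edge
First back edge: F → M.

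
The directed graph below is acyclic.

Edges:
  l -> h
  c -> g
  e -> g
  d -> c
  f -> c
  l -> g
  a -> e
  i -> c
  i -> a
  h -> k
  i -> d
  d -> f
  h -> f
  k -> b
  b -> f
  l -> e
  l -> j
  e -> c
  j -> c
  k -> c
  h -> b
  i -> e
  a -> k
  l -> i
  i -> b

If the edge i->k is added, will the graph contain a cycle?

Adding i→k creates a cycle iff k can already reach i.
Explore from k: no path reaches i. The graph stays acyclic.

No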